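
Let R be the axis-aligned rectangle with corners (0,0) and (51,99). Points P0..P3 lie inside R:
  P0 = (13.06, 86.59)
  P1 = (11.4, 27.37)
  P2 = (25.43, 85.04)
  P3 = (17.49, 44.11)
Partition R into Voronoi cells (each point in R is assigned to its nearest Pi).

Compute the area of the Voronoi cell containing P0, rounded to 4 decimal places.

1. box [0,51]×[0,99]: [(0, 0) (51, 0) (51, 99) (0, 99)]
2. ⊥bis P0·P1 via (12.23,56.98): [(0, 57.3228) (51, 55.8932) (51, 99) (0, 99)]  |A|=2161.9906
3. ⊥bis P0·P2 via (19.245,85.815): [(0, 57.3228) (15.62, 56.885) (20.8971, 99) (0, 99)]  |A|=765.5397
4. ⊥bis P0·P3 via (15.275,65.35): [(0, 63.7571) (16.6993, 65.4985) (20.8971, 99) (0, 99)]  |A|=644.3081
5. canonical 4-gon: [(0, 63.7571) (16.6993, 65.4985) (20.8971, 99) (0, 99)]
6. shoelace: 644.3081

Area of P0's cell: 644.3081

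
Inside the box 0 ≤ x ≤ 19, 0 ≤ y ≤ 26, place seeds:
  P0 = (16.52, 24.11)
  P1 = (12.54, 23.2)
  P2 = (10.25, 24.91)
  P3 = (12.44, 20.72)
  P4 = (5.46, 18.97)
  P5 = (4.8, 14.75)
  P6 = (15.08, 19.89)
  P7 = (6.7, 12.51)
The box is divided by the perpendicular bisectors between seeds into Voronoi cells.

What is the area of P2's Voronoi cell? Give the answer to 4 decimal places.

Area of P2's cell: 24.8491

1. box [0,19]×[0,26]: [(0, 0) (19, 0) (19, 26) (0, 26)]
2. ⊥bis P2·P0 via (13.385,24.51): [(0, 0) (10.2577, 0) (13.5751, 26) (0, 26)]  |A|=309.8269
3. ⊥bis P2·P1 via (11.395,24.055): [(0, 8.795) (12.8474, 26) (0, 26)]  |A|=110.5194
4. ⊥bis P2·P3 via (11.345,22.815): [(0, 16.8853) (9.9083, 22.0641) (12.8474, 26) (0, 26)]  |A|=70.4389
5. ⊥bis P2·P4 via (7.855,21.94): [(8.5691, 21.3641) (9.9083, 22.0641) (12.8474, 26) (2.8203, 26)]  |A|=24.8491
6. ⊥bis P2·P5 via (7.525,19.83): [(8.5691, 21.3641) (9.9083, 22.0641) (12.8474, 26) (2.8203, 26)]  |A|=24.8491
7. ⊥bis P2·P6 via (12.665,22.4): [(8.5691, 21.3641) (9.9083, 22.0641) (12.8474, 26) (2.8203, 26)]  |A|=24.8491
8. ⊥bis P2·P7 via (8.475,18.71): [(8.5691, 21.3641) (9.9083, 22.0641) (12.8474, 26) (2.8203, 26)]  |A|=24.8491
9. canonical 4-gon: [(8.5691, 21.3641) (9.9083, 22.0641) (12.8474, 26) (2.8203, 26)]
10. shoelace: 24.8491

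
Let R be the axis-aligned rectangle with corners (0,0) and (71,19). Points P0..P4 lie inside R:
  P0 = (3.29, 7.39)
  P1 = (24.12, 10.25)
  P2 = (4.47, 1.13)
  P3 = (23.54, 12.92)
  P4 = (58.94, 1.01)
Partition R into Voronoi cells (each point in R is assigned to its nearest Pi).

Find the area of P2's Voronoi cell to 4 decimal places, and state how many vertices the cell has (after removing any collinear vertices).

1. box [0,71]×[0,19]: [(0, 0) (71, 0) (71, 19) (0, 19)]
2. ⊥bis P2·P0 via (3.88,4.26): [(0, 3.5286) (0, 0) (71, 0) (71, 16.912)]  |A|=725.6427
3. ⊥bis P2·P1 via (14.295,5.69): [(14.0674, 6.1803) (0, 3.5286) (0, 0) (16.9359, 0)]  |A|=77.1538
4. ⊥bis P2·P3 via (14.005,7.025): [(14.0674, 6.1803) (0, 3.5286) (0, 0) (16.9359, 0)]  |A|=77.1538
5. ⊥bis P2·P4 via (31.705,1.07): [(14.0674, 6.1803) (0, 3.5286) (0, 0) (16.9359, 0)]  |A|=77.1538
6. canonical 4-gon: [(14.0674, 6.1803) (0, 3.5286) (0, 0) (16.9359, 0)]
7. shoelace: 77.1538

Area of P2's cell: 77.1538 (4 vertices)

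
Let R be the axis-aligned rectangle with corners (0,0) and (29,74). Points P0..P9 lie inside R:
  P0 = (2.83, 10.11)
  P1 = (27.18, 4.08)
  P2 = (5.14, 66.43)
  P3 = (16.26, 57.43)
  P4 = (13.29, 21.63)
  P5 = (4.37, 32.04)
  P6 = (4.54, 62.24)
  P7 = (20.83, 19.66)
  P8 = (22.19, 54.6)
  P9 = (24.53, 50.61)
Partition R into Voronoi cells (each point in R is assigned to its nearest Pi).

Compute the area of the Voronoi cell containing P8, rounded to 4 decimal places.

Area of P8's cell: 138.9211

1. box [0,29]×[0,74]: [(0, 0) (29, 0) (29, 74) (0, 74)]
2. ⊥bis P8·P0 via (12.51,32.355): [(0, 37.7988) (29, 25.1793) (29, 74) (0, 74)]  |A|=1232.8177
3. ⊥bis P8·P1 via (24.685,29.34): [(0, 37.7988) (20.4091, 28.9177) (29, 29.7662) (29, 74) (0, 74)]  |A|=1213.115
4. ⊥bis P8·P2 via (13.665,60.515): [(0, 40.8203) (0, 37.7988) (20.4091, 28.9177) (29, 29.7662) (29, 74) (23.0215, 74)]  |A|=831.1926
5. ⊥bis P8·P3 via (19.225,56.015): [(8.7206, 34.004) (20.4091, 28.9177) (29, 29.7662) (29, 74) (27.8081, 74)]  |A|=499.1613
6. ⊥bis P8·P4 via (17.74,38.115): [(11.4879, 39.8027) (29, 35.0754) (29, 74) (27.8081, 74)]  |A|=361.2053
7. ⊥bis P8·P5 via (13.28,43.32): [(13.1976, 43.3851) (20.9751, 37.2417) (29, 35.0754) (29, 74) (27.8081, 74)]  |A|=342.0227
8. ⊥bis P8·P6 via (13.365,58.42): [(13.1976, 43.3851) (20.9751, 37.2417) (29, 35.0754) (29, 74) (27.8081, 74)]  |A|=342.0227
9. ⊥bis P8·P7 via (21.51,37.13): [(13.1976, 43.3851) (20.9751, 37.2417) (21.3685, 37.1355) (29, 36.8385) (29, 74) (27.8081, 74)]  |A|=335.2955
10. ⊥bis P8·P9 via (23.36,52.605): [(15.358, 47.9121) (29, 55.9127) (29, 74) (27.8081, 74)]  |A|=138.9211
11. canonical 4-gon: [(15.358, 47.9121) (29, 55.9127) (29, 74) (27.8081, 74)]
12. shoelace: 138.9211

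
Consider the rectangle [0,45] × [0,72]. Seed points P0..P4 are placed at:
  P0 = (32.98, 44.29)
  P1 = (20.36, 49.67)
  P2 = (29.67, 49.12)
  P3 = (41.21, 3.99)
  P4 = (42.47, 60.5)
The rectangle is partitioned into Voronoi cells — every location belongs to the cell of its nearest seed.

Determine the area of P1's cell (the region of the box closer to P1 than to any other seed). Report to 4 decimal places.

1. box [0,45]×[0,72]: [(0, 0) (45, 0) (45, 72) (0, 72)]
2. ⊥bis P1·P0 via (26.67,46.98): [(0, 0) (6.6421, 0) (37.3362, 72) (0, 72)]  |A|=1583.2184
3. ⊥bis P1·P2 via (25.015,49.395): [(0, 0) (6.6421, 0) (24.5831, 42.0848) (26.3504, 72) (0, 72)]  |A|=1418.8973
4. ⊥bis P1·P3 via (30.785,26.83): [(0, 12.7786) (15.0105, 19.6299) (24.5831, 42.0848) (26.3504, 72) (0, 72)]  |A|=1257.7991
5. ⊥bis P1·P4 via (31.415,55.085): [(0, 12.7786) (15.0105, 19.6299) (24.5831, 42.0848) (26.0038, 66.1323) (23.1296, 72) (0, 72)]  |A|=1248.3498
6. canonical 6-gon: [(0, 12.7786) (15.0105, 19.6299) (24.5831, 42.0848) (26.0038, 66.1323) (23.1296, 72) (0, 72)]
7. shoelace: 1248.3498

Area of P1's cell: 1248.3498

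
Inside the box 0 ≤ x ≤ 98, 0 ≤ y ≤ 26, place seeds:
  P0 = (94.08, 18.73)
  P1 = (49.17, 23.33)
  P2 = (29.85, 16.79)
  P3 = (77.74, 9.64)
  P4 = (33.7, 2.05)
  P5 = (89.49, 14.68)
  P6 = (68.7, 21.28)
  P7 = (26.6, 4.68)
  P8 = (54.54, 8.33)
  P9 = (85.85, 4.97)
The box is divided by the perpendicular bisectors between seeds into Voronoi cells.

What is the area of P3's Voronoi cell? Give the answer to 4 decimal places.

Area of P3's cell: 238.4137

1. box [0,98]×[0,26]: [(0, 0) (98, 0) (98, 26) (0, 26)]
2. ⊥bis P3·P0 via (85.91,14.185): [(0, 0) (93.8012, 0) (79.3373, 26) (0, 26)]  |A|=2250.7997
3. ⊥bis P3·P1 via (63.455,16.485): [(55.5558, 0) (93.8012, 0) (79.3373, 26) (68.0143, 26)]  |A|=644.3877
4. ⊥bis P3·P2 via (53.795,13.215): [(55.5558, 0) (93.8012, 0) (79.3373, 26) (68.0143, 26)]  |A|=644.3877
5. ⊥bis P3·P4 via (55.72,5.845): [(56.4174, 1.7982) (56.7273, 0) (93.8012, 0) (79.3373, 26) (68.0143, 26)]  |A|=643.3344
6. ⊥bis P3·P5 via (83.615,12.16): [(56.4174, 1.7982) (56.7273, 0) (88.8309, 0) (77.6785, 26) (68.0143, 26)]  |A|=557.1567
7. ⊥bis P3·P6 via (73.22,15.46): [(56.8849, 2.7736) (56.4174, 1.7982) (56.7273, 0) (88.8309, 0) (79.9557, 20.6911)]  |A|=363.2842
8. ⊥bis P3·P7 via (52.17,7.16): [(56.8849, 2.7736) (56.4174, 1.7982) (56.7273, 0) (88.8309, 0) (79.9557, 20.6911)]  |A|=363.2842
9. ⊥bis P3·P8 via (66.14,8.985): [(66.0872, 9.9204) (66.6473, 0) (88.8309, 0) (79.9557, 20.6911)]  |A|=301.3086
10. ⊥bis P3·P9 via (81.795,7.305): [(66.0872, 9.9204) (66.6473, 0) (77.5885, 0) (84.0315, 11.189) (79.9557, 20.6911)]  |A|=238.4137
11. canonical 5-gon: [(66.0872, 9.9204) (66.6473, 0) (77.5885, 0) (84.0315, 11.189) (79.9557, 20.6911)]
12. shoelace: 238.4137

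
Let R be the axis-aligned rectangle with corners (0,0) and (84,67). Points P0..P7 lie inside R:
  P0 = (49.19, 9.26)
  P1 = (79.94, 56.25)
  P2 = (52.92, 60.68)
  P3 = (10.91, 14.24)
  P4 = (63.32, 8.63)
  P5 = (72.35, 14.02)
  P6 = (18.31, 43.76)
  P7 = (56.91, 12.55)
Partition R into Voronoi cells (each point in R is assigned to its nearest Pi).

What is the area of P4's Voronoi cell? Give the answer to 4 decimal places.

1. box [0,84]×[0,67]: [(0, 0) (84, 0) (84, 67) (0, 67)]
2. ⊥bis P4·P0 via (56.255,8.945): [(55.8562, 0) (84, 0) (84, 67) (58.8434, 67)]  |A|=1785.5628
3. ⊥bis P4·P1 via (71.63,32.44): [(57.5221, 37.3638) (55.8562, 0) (84, 0) (84, 28.1227)]  |A|=898.0961
4. ⊥bis P4·P2 via (58.12,34.655): [(62.6755, 35.5652) (57.3948, 34.5101) (55.8562, 0) (84, 0) (84, 28.1227)]  |A|=890.6284
5. ⊥bis P4·P3 via (37.115,11.435): [(62.6755, 35.5652) (57.3948, 34.5101) (55.8562, 0) (84, 0) (84, 28.1227)]  |A|=890.6284
6. ⊥bis P4·P5 via (67.835,11.325): [(57.1586, 29.2114) (55.8562, 0) (74.5949, 0)]  |A|=273.6923
7. ⊥bis P4·P6 via (40.815,26.195): [(57.1586, 29.2114) (55.8562, 0) (74.5949, 0)]  |A|=273.6923
8. ⊥bis P4·P7 via (60.115,10.59): [(64.2438, 17.3414) (56.0306, 3.9111) (55.8562, 0) (74.5949, 0)]  |A|=177.3684
9. canonical 4-gon: [(64.2438, 17.3414) (56.0306, 3.9111) (55.8562, 0) (74.5949, 0)]
10. shoelace: 177.3684

Area of P4's cell: 177.3684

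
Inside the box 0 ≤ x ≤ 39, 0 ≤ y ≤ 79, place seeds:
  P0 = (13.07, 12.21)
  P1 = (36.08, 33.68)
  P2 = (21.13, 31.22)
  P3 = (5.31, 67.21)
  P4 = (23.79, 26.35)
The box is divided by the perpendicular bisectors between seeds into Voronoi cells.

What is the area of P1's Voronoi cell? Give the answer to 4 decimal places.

1. box [0,39]×[0,79]: [(0, 0) (39, 0) (39, 79) (0, 79)]
2. ⊥bis P1·P0 via (24.575,22.945): [(0, 49.2827) (39, 7.4853) (39, 79) (0, 79)]  |A|=1974.0232
3. ⊥bis P1·P2 via (28.605,32.45): [(31.3668, 15.6661) (39, 7.4853) (39, 79) (20.9453, 79)]  |A|=844.6826
4. ⊥bis P1·P3 via (20.695,50.445): [(24.9947, 54.3908) (31.3668, 15.6661) (39, 7.4853) (39, 67.2432)]  |A|=540.1973
5. ⊥bis P1·P4 via (29.935,30.015): [(24.9947, 54.3908) (28.6516, 32.1669) (39, 14.816) (39, 67.2432)]  |A|=450.3959
6. canonical 4-gon: [(24.9947, 54.3908) (28.6516, 32.1669) (39, 14.816) (39, 67.2432)]
7. shoelace: 450.3959

Area of P1's cell: 450.3959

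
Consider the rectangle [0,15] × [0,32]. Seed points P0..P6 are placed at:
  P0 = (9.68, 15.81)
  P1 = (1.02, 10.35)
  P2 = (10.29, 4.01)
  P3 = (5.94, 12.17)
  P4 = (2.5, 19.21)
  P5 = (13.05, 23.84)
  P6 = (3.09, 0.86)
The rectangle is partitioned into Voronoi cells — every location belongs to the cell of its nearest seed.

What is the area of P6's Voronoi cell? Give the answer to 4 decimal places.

Area of P6's cell: 37.1861

1. box [0,15]×[0,32]: [(0, 0) (15, 0) (15, 32) (0, 32)]
2. ⊥bis P6·P0 via (6.385,8.335): [(0, 11.1495) (0, 0) (15, 0) (15, 4.5375)]  |A|=117.6526
3. ⊥bis P6·P1 via (2.055,5.605): [(9.0947, 7.1405) (0, 5.1568) (0, 0) (15, 0) (15, 4.5375)]  |A|=90.4012
4. ⊥bis P6·P2 via (6.69,2.435): [(5.0202, 6.2518) (0, 5.1568) (0, 0) (7.7553, 0)]  |A|=37.1861
5. ⊥bis P6·P3 via (4.515,6.515): [(5.0202, 6.2518) (0, 5.1568) (0, 0) (7.7553, 0)]  |A|=37.1861
6. ⊥bis P6·P4 via (2.795,10.035): [(5.0202, 6.2518) (0, 5.1568) (0, 0) (7.7553, 0)]  |A|=37.1861
7. ⊥bis P6·P5 via (8.07,12.35): [(5.0202, 6.2518) (0, 5.1568) (0, 0) (7.7553, 0)]  |A|=37.1861
8. canonical 4-gon: [(5.0202, 6.2518) (0, 5.1568) (0, 0) (7.7553, 0)]
9. shoelace: 37.1861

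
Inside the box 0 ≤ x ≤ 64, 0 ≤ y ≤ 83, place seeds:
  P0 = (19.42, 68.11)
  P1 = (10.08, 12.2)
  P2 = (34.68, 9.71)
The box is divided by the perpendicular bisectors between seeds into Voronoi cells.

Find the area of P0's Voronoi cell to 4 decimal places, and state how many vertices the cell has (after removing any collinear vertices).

Area of P0's cell: 2603.4041 (5 vertices)

1. box [0,64]×[0,83]: [(0, 0) (64, 0) (64, 83) (0, 83)]
2. ⊥bis P0·P1 via (14.75,40.155): [(0, 42.619) (64, 31.9276) (64, 83) (0, 83)]  |A|=2926.5078
3. ⊥bis P0·P2 via (27.05,38.91): [(0, 42.619) (25.1596, 38.416) (64, 48.5651) (64, 83) (0, 83)]  |A|=2603.4041
4. canonical 5-gon: [(0, 42.619) (25.1596, 38.416) (64, 48.5651) (64, 83) (0, 83)]
5. shoelace: 2603.4041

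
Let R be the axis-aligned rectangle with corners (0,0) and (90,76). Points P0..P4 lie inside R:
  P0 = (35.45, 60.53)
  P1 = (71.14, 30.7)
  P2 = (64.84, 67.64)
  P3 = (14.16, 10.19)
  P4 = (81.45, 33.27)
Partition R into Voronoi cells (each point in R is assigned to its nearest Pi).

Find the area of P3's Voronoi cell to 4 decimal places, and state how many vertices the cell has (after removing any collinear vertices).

1. box [0,90]×[0,76]: [(0, 0) (90, 0) (90, 76) (0, 76)]
2. ⊥bis P3·P0 via (24.805,35.36): [(0, 45.8506) (0, 0) (90, 0) (90, 7.7875)]  |A|=2413.7143
3. ⊥bis P3·P1 via (42.65,20.445): [(39.5217, 29.136) (0, 45.8506) (0, 0) (50.0092, 0)]  |A|=1634.58
4. ⊥bis P3·P2 via (39.5,38.915): [(39.5217, 29.136) (0, 45.8506) (0, 0) (50.0092, 0)]  |A|=1634.58
5. ⊥bis P3·P4 via (47.805,21.73): [(39.5217, 29.136) (0, 45.8506) (0, 0) (50.0092, 0)]  |A|=1634.58
6. canonical 4-gon: [(39.5217, 29.136) (0, 45.8506) (0, 0) (50.0092, 0)]
7. shoelace: 1634.58

Area of P3's cell: 1634.5800 (4 vertices)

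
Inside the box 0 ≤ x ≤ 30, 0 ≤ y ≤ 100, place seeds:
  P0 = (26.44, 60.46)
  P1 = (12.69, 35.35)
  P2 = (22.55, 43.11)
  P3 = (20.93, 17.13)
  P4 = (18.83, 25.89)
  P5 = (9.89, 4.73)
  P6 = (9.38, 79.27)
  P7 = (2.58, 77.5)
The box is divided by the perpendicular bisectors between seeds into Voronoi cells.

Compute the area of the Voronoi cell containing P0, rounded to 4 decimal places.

Area of P0's cell: 397.2735

1. box [0,30]×[0,100]: [(0, 0) (30, 0) (30, 100) (0, 100)]
2. ⊥bis P0·P1 via (19.565,47.905): [(0, 58.6186) (30, 42.1909) (30, 100) (0, 100)]  |A|=1487.8575
3. ⊥bis P0·P2 via (24.495,51.785): [(0, 58.6186) (4.1488, 56.3468) (30, 50.5507) (30, 100) (0, 100)]  |A|=1379.8014
4. ⊥bis P0·P3 via (23.685,38.795): [(0, 58.6186) (4.1488, 56.3468) (30, 50.5507) (30, 100) (0, 100)]  |A|=1379.8014
5. ⊥bis P0·P4 via (22.635,43.175): [(0, 58.6186) (4.1488, 56.3468) (30, 50.5507) (30, 100) (0, 100)]  |A|=1379.8014
6. ⊥bis P0·P5 via (18.165,32.595): [(0, 58.6186) (4.1488, 56.3468) (30, 50.5507) (30, 100) (0, 100)]  |A|=1379.8014
7. ⊥bis P0·P6 via (17.91,69.865): [(3.4357, 56.7373) (4.1488, 56.3468) (30, 50.5507) (30, 80.8302)]  |A|=405.158
8. ⊥bis P0·P7 via (14.51,68.98): [(10.0526, 62.7387) (5.303, 56.088) (30, 50.5507) (30, 80.8302)]  |A|=397.2735
9. canonical 4-gon: [(10.0526, 62.7387) (5.303, 56.088) (30, 50.5507) (30, 80.8302)]
10. shoelace: 397.2735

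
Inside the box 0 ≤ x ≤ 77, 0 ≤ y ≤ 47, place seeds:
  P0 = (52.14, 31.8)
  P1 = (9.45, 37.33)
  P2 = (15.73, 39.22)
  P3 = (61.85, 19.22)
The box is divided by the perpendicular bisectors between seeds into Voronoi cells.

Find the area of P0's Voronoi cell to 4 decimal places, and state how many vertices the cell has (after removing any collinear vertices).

1. box [0,77]×[0,47]: [(0, 0) (77, 0) (77, 47) (0, 47)]
2. ⊥bis P0·P1 via (30.795,34.565): [(26.3175, 0) (77, 0) (77, 47) (32.4058, 47)]  |A|=2239.0022
3. ⊥bis P0·P2 via (33.935,35.51): [(26.6984, 0) (77, 0) (77, 47) (36.2765, 47)]  |A|=2139.0884
4. ⊥bis P0·P3 via (56.995,25.51): [(27.2124, 2.522) (77, 40.9511) (77, 47) (36.2765, 47)]  |A|=1056.2306
5. canonical 4-gon: [(27.2124, 2.522) (77, 40.9511) (77, 47) (36.2765, 47)]
6. shoelace: 1056.2306

Area of P0's cell: 1056.2306 (4 vertices)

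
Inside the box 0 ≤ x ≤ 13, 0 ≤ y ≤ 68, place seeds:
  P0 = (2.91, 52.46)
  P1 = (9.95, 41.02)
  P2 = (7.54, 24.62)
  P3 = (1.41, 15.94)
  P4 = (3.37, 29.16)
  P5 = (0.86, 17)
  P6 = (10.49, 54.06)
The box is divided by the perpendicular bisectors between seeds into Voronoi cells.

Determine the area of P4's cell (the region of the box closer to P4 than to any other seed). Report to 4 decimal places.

Area of P4's cell: 95.7994

1. box [0,13]×[0,68]: [(0, 0) (13, 0) (13, 68) (0, 68)]
2. ⊥bis P4·P0 via (3.14,40.81): [(0, 40.748) (0, 0) (13, 0) (13, 41.0047)]  |A|=531.3924
3. ⊥bis P4·P1 via (6.66,35.09): [(0, 38.785) (0, 0) (13, 0) (13, 31.5725)]  |A|=457.324
4. ⊥bis P4·P2 via (5.455,26.89): [(11.4745, 32.4189) (0, 38.785) (0, 21.8796)]  |A|=96.9905
5. ⊥bis P4·P3 via (2.39,22.55): [(0.9606, 22.7619) (11.4745, 32.4189) (0, 38.785) (0, 22.9043)]  |A|=96.4983
6. ⊥bis P4·P5 via (2.115,23.08): [(1.4552, 23.2162) (11.4745, 32.4189) (0, 38.785) (0, 23.5166)]  |A|=95.7994
7. ⊥bis P4·P6 via (6.93,41.61): [(1.4552, 23.2162) (11.4745, 32.4189) (0, 38.785) (0, 23.5166)]  |A|=95.7994
8. canonical 4-gon: [(1.4552, 23.2162) (11.4745, 32.4189) (0, 38.785) (0, 23.5166)]
9. shoelace: 95.7994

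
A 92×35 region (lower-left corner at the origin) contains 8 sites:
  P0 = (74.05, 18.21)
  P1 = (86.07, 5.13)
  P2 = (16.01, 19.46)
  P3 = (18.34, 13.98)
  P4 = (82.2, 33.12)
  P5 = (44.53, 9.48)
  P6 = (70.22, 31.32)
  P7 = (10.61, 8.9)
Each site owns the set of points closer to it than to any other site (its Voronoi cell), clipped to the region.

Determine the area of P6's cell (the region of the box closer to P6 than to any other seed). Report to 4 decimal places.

Area of P6's cell: 315.0237

1. box [0,92]×[0,35]: [(0, 0) (92, 0) (92, 35) (0, 35)]
2. ⊥bis P6·P0 via (72.135,24.765): [(0, 3.6912) (92, 30.5684) (92, 35) (0, 35)]  |A|=1644.0554
3. ⊥bis P6·P1 via (78.145,18.225): [(0, 3.6912) (92, 30.5684) (92, 35) (0, 35)]  |A|=1644.0554
4. ⊥bis P6·P2 via (43.115,25.39): [(44.9869, 16.8339) (92, 30.5684) (92, 35) (41.0125, 35)]  |A|=567.2936
5. ⊥bis P6·P3 via (44.28,22.65): [(42.6428, 27.5485) (46.1139, 17.1631) (92, 30.5684) (92, 35) (41.0125, 35)]  |A|=560.87
6. ⊥bis P6·P4 via (76.21,32.22): [(42.6428, 27.5485) (46.1139, 17.1631) (77.1117, 26.2189) (75.7923, 35) (41.0125, 35)]  |A|=456.72
7. ⊥bis P6·P5 via (57.375,20.4): [(57.3389, 20.4424) (77.1117, 26.2189) (75.7923, 35) (44.963, 35)]  |A|=315.0237
8. ⊥bis P6·P7 via (40.415,20.11): [(57.3389, 20.4424) (77.1117, 26.2189) (75.7923, 35) (44.963, 35)]  |A|=315.0237
9. canonical 4-gon: [(57.3389, 20.4424) (77.1117, 26.2189) (75.7923, 35) (44.963, 35)]
10. shoelace: 315.0237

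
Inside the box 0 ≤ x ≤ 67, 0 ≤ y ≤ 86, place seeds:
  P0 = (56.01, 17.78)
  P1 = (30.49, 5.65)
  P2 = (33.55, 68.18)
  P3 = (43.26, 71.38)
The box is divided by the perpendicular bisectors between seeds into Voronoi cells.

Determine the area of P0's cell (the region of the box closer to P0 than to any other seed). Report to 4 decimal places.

1. box [0,67]×[0,86]: [(0, 0) (67, 0) (67, 86) (0, 86)]
2. ⊥bis P0·P1 via (43.25,11.715): [(48.8183, 0) (67, 0) (67, 86) (7.9413, 86)]  |A|=3321.3357
3. ⊥bis P0·P2 via (44.78,42.98): [(31.2543, 36.9525) (48.8183, 0) (67, 0) (67, 52.882)]  |A|=1281.0819
4. ⊥bis P0·P3 via (49.635,44.58): [(46.9225, 43.9348) (31.2543, 36.9525) (48.8183, 0) (67, 0) (67, 48.7107)]  |A|=1239.2068
5. canonical 5-gon: [(46.9225, 43.9348) (31.2543, 36.9525) (48.8183, 0) (67, 0) (67, 48.7107)]
6. shoelace: 1239.2068

Area of P0's cell: 1239.2068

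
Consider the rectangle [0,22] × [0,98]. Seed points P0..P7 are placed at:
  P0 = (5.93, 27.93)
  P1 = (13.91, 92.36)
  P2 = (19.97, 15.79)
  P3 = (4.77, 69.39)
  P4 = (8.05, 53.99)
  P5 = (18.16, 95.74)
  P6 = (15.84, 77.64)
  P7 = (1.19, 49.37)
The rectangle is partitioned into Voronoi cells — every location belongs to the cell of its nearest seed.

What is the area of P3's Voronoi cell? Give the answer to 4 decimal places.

Area of P3's cell: 230.7330

1. box [0,22]×[0,98]: [(0, 0) (22, 0) (22, 98) (0, 98)]
2. ⊥bis P3·P0 via (5.35,48.66): [(0, 48.5103) (22, 49.1258) (22, 98) (0, 98)]  |A|=1082.0022
3. ⊥bis P3·P1 via (9.34,80.875): [(0, 84.5915) (0, 48.5103) (22, 49.1258) (22, 75.8375)]  |A|=690.7206
4. ⊥bis P3·P2 via (12.37,42.59): [(0, 84.5915) (0, 48.5103) (22, 49.1258) (22, 75.8375)]  |A|=690.7206
5. ⊥bis P3·P4 via (6.41,61.69): [(0, 84.5915) (0, 60.3248) (22, 65.0105) (22, 75.8375)]  |A|=386.0309
6. ⊥bis P3·P5 via (11.465,82.565): [(0, 84.5915) (0, 60.3248) (22, 65.0105) (22, 75.8375)]  |A|=386.0309
7. ⊥bis P3·P6 via (10.305,73.515): [(2.9144, 83.4318) (0, 84.5915) (0, 60.3248) (17.3769, 64.0258)]  |A|=230.733
8. ⊥bis P3·P7 via (2.98,59.38): [(2.9144, 83.4318) (0, 84.5915) (0, 60.3248) (17.3769, 64.0258)]  |A|=230.733
9. canonical 4-gon: [(2.9144, 83.4318) (0, 84.5915) (0, 60.3248) (17.3769, 64.0258)]
10. shoelace: 230.733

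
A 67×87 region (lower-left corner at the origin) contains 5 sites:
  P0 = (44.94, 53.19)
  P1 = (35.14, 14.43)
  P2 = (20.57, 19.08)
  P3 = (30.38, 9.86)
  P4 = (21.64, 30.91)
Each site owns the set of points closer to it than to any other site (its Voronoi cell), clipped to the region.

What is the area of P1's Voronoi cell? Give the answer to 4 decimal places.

Area of P1's cell: 1000.7906

1. box [0,67]×[0,87]: [(0, 0) (67, 0) (67, 87) (0, 87)]
2. ⊥bis P1·P0 via (40.04,33.81): [(0, 43.9336) (0, 0) (67, 0) (67, 26.9935)]  |A|=2376.0585
3. ⊥bis P1·P2 via (27.855,16.755): [(33.8015, 35.3873) (22.5077, 0) (67, 0) (67, 26.9935)]  |A|=1235.3044
4. ⊥bis P1·P3 via (32.76,12.145): [(33.8015, 35.3873) (27.9745, 17.1295) (44.4202, 0) (67, 0) (67, 26.9935)]  |A|=1047.6293
5. ⊥bis P1·P4 via (28.39,22.67): [(41.5294, 33.4334) (30.2216, 24.1704) (27.9745, 17.1295) (44.4202, 0) (67, 0) (67, 26.9935)]  |A|=1000.7906
6. canonical 6-gon: [(41.5294, 33.4334) (30.2216, 24.1704) (27.9745, 17.1295) (44.4202, 0) (67, 0) (67, 26.9935)]
7. shoelace: 1000.7906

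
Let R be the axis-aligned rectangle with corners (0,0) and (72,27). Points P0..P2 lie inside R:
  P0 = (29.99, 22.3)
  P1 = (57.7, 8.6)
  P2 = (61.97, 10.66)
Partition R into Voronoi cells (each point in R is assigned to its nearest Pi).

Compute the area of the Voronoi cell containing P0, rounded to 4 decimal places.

Area of P0's cell: 1157.7845

1. box [0,72]×[0,27]: [(0, 0) (72, 0) (72, 27) (0, 27)]
2. ⊥bis P0·P1 via (43.845,15.45): [(0, 0) (36.2064, 0) (49.5554, 27) (0, 27)]  |A|=1157.7845
3. ⊥bis P0·P2 via (45.98,16.48): [(0, 0) (36.2064, 0) (49.5554, 27) (0, 27)]  |A|=1157.7845
4. canonical 4-gon: [(0, 0) (36.2064, 0) (49.5554, 27) (0, 27)]
5. shoelace: 1157.7845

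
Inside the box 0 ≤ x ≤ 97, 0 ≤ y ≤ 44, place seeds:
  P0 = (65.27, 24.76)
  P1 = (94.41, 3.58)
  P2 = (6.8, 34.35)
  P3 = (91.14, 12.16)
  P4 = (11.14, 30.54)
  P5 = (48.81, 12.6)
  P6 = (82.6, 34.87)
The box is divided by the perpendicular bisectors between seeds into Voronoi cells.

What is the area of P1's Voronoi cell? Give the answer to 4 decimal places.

Area of P1's cell: 117.9090

1. box [0,97]×[0,44]: [(0, 0) (97, 0) (97, 44) (0, 44)]
2. ⊥bis P1·P0 via (79.84,14.17): [(69.5407, 0) (97, 0) (97, 37.7792)]  |A|=518.6942
3. ⊥bis P1·P2 via (50.605,18.965): [(69.5407, 0) (97, 0) (97, 37.7792)]  |A|=518.6942
4. ⊥bis P1·P3 via (92.775,7.87): [(72.1253, 0) (97, 0) (97, 9.4802)]  |A|=117.909
5. ⊥bis P1·P4 via (52.775,17.06): [(72.1253, 0) (97, 0) (97, 9.4802)]  |A|=117.909
6. ⊥bis P1·P5 via (71.61,8.09): [(72.1253, 0) (97, 0) (97, 9.4802)]  |A|=117.909
7. ⊥bis P1·P6 via (88.505,19.225): [(72.1253, 0) (97, 0) (97, 9.4802)]  |A|=117.909
8. canonical 3-gon: [(72.1253, 0) (97, 0) (97, 9.4802)]
9. shoelace: 117.909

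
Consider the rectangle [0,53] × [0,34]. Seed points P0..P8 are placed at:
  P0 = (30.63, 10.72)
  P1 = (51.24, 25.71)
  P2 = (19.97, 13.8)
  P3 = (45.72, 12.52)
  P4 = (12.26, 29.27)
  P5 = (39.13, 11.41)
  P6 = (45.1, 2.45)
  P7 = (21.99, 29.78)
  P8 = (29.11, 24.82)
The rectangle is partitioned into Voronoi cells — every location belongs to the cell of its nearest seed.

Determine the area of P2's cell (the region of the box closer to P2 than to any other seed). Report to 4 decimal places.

1. box [0,53]×[0,34]: [(0, 0) (53, 0) (53, 34) (0, 34)]
2. ⊥bis P2·P0 via (25.3,12.26): [(0, 0) (21.7577, 0) (31.5814, 34) (0, 34)]  |A|=906.7641
3. ⊥bis P2·P1 via (35.605,19.755): [(0, 0) (21.7577, 0) (30.9766, 31.907) (30.1794, 34) (0, 34)]  |A|=905.2969
4. ⊥bis P2·P3 via (32.845,13.16): [(0, 0) (21.7577, 0) (30.9766, 31.907) (30.1794, 34) (0, 34)]  |A|=905.2969
5. ⊥bis P2·P4 via (16.115,21.535): [(0, 13.5035) (0, 0) (21.7577, 0) (29.9758, 28.443)]  |A|=511.8165
6. ⊥bis P2·P5 via (29.55,12.605): [(0, 13.5035) (0, 0) (21.7577, 0) (29.9758, 28.443)]  |A|=511.8165
7. ⊥bis P2·P6 via (32.535,8.125): [(0, 13.5035) (0, 0) (21.7577, 0) (29.9758, 28.443)]  |A|=511.8165
8. ⊥bis P2·P7 via (20.98,21.79): [(17.5074, 22.229) (0, 13.5035) (0, 0) (21.7577, 0) (27.8043, 20.9274)]  |A|=471.7097
9. ⊥bis P2·P8 via (24.54,19.31): [(21.6524, 21.705) (17.5074, 22.229) (0, 13.5035) (0, 0) (21.7577, 0) (26.7963, 17.4386)]  |A|=460.5867
10. canonical 6-gon: [(21.6524, 21.705) (17.5074, 22.229) (0, 13.5035) (0, 0) (21.7577, 0) (26.7963, 17.4386)]
11. shoelace: 460.5867

Area of P2's cell: 460.5867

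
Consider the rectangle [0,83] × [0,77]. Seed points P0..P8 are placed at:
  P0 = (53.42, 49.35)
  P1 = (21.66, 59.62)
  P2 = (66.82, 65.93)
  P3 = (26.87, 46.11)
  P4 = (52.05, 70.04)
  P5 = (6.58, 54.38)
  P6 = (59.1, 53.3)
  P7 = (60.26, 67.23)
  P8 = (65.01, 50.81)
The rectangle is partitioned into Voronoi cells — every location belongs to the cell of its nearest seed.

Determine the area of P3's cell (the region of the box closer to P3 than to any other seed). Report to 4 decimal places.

Area of P3's cell: 1904.5610

1. box [0,83]×[0,77]: [(0, 0) (83, 0) (83, 77) (0, 77)]
2. ⊥bis P3·P0 via (40.145,47.73): [(0, 0) (45.9697, 0) (36.5731, 77) (0, 77)]  |A|=3177.8957
3. ⊥bis P3·P1 via (24.265,52.865): [(0, 43.5074) (0, 0) (45.9697, 0) (38.8328, 58.4829)]  |A|=2188.9779
4. ⊥bis P3·P2 via (46.845,56.02): [(0, 43.5074) (0, 0) (45.9697, 0) (38.8328, 58.4829)]  |A|=2188.9779
5. ⊥bis P3·P4 via (39.46,58.075): [(0, 43.5074) (0, 0) (45.9697, 0) (38.8328, 58.4829)]  |A|=2188.9779
6. ⊥bis P3·P5 via (16.725,50.245): [(16.5859, 49.9036) (0, 9.2111) (0, 0) (45.9697, 0) (38.8328, 58.4829)]  |A|=1904.561
7. ⊥bis P3·P6 via (42.985,49.705): [(16.5859, 49.9036) (0, 9.2111) (0, 0) (45.9697, 0) (38.8328, 58.4829)]  |A|=1904.561
8. ⊥bis P3·P7 via (43.565,56.67): [(16.5859, 49.9036) (0, 9.2111) (0, 0) (45.9697, 0) (38.8328, 58.4829)]  |A|=1904.561
9. ⊥bis P3·P8 via (45.94,48.46): [(16.5859, 49.9036) (0, 9.2111) (0, 0) (45.9697, 0) (38.8328, 58.4829)]  |A|=1904.561
10. canonical 5-gon: [(16.5859, 49.9036) (0, 9.2111) (0, 0) (45.9697, 0) (38.8328, 58.4829)]
11. shoelace: 1904.561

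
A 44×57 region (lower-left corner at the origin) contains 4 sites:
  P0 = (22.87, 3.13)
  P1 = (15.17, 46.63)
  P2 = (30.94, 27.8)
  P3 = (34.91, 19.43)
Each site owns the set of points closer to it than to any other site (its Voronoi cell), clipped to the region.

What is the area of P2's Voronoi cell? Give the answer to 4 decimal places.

Area of P2's cell: 639.7825

1. box [0,44]×[0,57]: [(0, 0) (44, 0) (44, 57) (0, 57)]
2. ⊥bis P2·P0 via (26.905,15.465): [(0, 24.2661) (44, 9.8729) (44, 57) (0, 57)]  |A|=1756.9414
3. ⊥bis P2·P1 via (23.055,37.215): [(5.4606, 22.4798) (44, 9.8729) (44, 54.7563)]  |A|=864.8885
4. ⊥bis P2·P3 via (32.925,23.615): [(5.4606, 22.4798) (20.2985, 17.6261) (44, 28.868) (44, 54.7563)]  |A|=639.7825
5. canonical 4-gon: [(5.4606, 22.4798) (20.2985, 17.6261) (44, 28.868) (44, 54.7563)]
6. shoelace: 639.7825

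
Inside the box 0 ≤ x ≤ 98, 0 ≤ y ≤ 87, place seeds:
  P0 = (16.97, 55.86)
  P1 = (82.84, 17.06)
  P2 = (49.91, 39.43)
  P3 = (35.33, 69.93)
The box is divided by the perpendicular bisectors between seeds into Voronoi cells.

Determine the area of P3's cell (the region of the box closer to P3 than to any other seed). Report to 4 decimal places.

1. box [0,98]×[0,87]: [(0, 0) (98, 0) (98, 87) (0, 87)]
2. ⊥bis P3·P0 via (26.15,62.895): [(74.3489, 0) (98, 0) (98, 87) (7.6774, 87)]  |A|=4957.8549
3. ⊥bis P3·P1 via (59.085,43.495): [(48.3853, 33.8801) (98, 78.4648) (98, 87) (7.6774, 87)]  |A|=2610.7029
4. ⊥bis P3·P2 via (42.62,54.68): [(35.1734, 51.1203) (98, 81.1535) (98, 87) (7.6774, 87)]  |A|=1804.0337
5. canonical 4-gon: [(35.1734, 51.1203) (98, 81.1535) (98, 87) (7.6774, 87)]
6. shoelace: 1804.0337

Area of P3's cell: 1804.0337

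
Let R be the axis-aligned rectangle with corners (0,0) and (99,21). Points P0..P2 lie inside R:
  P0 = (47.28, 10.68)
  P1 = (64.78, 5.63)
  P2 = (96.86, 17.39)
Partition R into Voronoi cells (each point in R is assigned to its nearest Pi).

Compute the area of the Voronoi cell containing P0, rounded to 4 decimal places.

Area of P0's cell: 1190.8407

1. box [0,99]×[0,21]: [(0, 0) (99, 0) (99, 21) (0, 21)]
2. ⊥bis P0·P1 via (56.03,8.155): [(0, 0) (53.6767, 0) (59.7367, 21) (0, 21)]  |A|=1190.8407
3. ⊥bis P0·P2 via (72.07,14.035): [(0, 0) (53.6767, 0) (59.7367, 21) (0, 21)]  |A|=1190.8407
4. canonical 4-gon: [(0, 0) (53.6767, 0) (59.7367, 21) (0, 21)]
5. shoelace: 1190.8407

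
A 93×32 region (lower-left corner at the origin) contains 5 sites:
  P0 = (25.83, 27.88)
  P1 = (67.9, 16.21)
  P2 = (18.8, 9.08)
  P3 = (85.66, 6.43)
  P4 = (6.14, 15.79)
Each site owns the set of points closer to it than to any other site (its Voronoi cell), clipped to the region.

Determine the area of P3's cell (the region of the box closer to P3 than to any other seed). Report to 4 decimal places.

1. box [0,93]×[0,32]: [(0, 0) (93, 0) (93, 32) (0, 32)]
2. ⊥bis P3·P0 via (55.745,17.155): [(49.5947, 0) (93, 0) (93, 32) (61.0672, 32)]  |A|=1205.4107
3. ⊥bis P3·P1 via (76.78,11.32): [(70.5464, 0) (93, 0) (93, 32) (88.168, 32)]  |A|=436.5708
4. ⊥bis P3·P2 via (52.23,7.755): [(70.5464, 0) (93, 0) (93, 32) (88.168, 32)]  |A|=436.5708
5. ⊥bis P3·P4 via (45.9,11.11): [(70.5464, 0) (93, 0) (93, 32) (88.168, 32)]  |A|=436.5708
6. canonical 4-gon: [(70.5464, 0) (93, 0) (93, 32) (88.168, 32)]
7. shoelace: 436.5708

Area of P3's cell: 436.5708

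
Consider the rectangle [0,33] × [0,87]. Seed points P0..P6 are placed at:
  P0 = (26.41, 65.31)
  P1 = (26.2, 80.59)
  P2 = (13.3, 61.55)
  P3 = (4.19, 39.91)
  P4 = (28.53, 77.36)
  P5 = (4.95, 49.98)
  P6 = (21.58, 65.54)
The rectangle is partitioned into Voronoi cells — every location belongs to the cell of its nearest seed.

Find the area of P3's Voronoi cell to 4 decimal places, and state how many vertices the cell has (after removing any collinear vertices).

1. box [0,33]×[0,87]: [(0, 0) (33, 0) (33, 87) (0, 87)]
2. ⊥bis P3·P0 via (15.3,52.61): [(0, 65.9945) (0, 0) (33, 0) (33, 37.126)]  |A|=1701.4878
3. ⊥bis P3·P1 via (15.195,60.25): [(0, 65.9945) (0, 0) (33, 0) (33, 37.126)]  |A|=1701.4878
4. ⊥bis P3·P2 via (8.745,50.73): [(25.5232, 43.6667) (0, 54.4115) (0, 0) (33, 0) (33, 37.126)]  |A|=1553.67
5. ⊥bis P3·P4 via (16.36,58.635): [(25.5232, 43.6667) (0, 54.4115) (0, 0) (33, 0) (33, 37.126)]  |A|=1553.67
6. ⊥bis P3·P5 via (4.57,44.945): [(25.9024, 43.335) (0, 45.2899) (0, 0) (33, 0) (33, 37.126)]  |A|=1433.3389
7. ⊥bis P3·P6 via (12.885,52.725): [(25.9024, 43.335) (0, 45.2899) (0, 0) (33, 0) (33, 37.126)]  |A|=1433.3389
8. canonical 5-gon: [(25.9024, 43.335) (0, 45.2899) (0, 0) (33, 0) (33, 37.126)]
9. shoelace: 1433.3389

Area of P3's cell: 1433.3389 (5 vertices)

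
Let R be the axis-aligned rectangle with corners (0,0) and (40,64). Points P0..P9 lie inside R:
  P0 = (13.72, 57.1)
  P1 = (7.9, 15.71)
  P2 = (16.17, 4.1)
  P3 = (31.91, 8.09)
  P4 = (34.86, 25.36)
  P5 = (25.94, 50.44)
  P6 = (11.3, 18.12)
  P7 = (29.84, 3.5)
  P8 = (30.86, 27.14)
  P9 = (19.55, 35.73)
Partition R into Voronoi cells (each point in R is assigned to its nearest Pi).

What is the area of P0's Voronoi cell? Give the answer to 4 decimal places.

1. box [0,40]×[0,64]: [(0, 0) (40, 0) (40, 64) (0, 64)]
2. ⊥bis P0·P1 via (10.81,36.405): [(0, 37.925) (40, 32.3005) (40, 64) (0, 64)]  |A|=1155.4896
3. ⊥bis P0·P2 via (14.945,30.6): [(0, 37.925) (40, 32.3005) (40, 64) (0, 64)]  |A|=1155.4896
4. ⊥bis P0·P3 via (22.815,32.595): [(0, 37.925) (26.9613, 34.1339) (40, 38.9732) (40, 64) (0, 64)]  |A|=1111.988
5. ⊥bis P0·P4 via (24.29,41.23): [(0, 37.925) (15.9587, 35.681) (40, 51.6934) (40, 64) (0, 64)]  |A|=922.3734
6. ⊥bis P0·P5 via (19.83,53.77): [(0, 37.925) (10.3975, 36.463) (25.4054, 64) (0, 64)]  |A|=485.3525
7. ⊥bis P0·P6 via (12.51,37.61): [(0, 38.3867) (11.0713, 37.6993) (25.4054, 64) (0, 64)]  |A|=475.8772
8. ⊥bis P0·P7 via (21.78,30.3): [(0, 38.3867) (11.0713, 37.6993) (25.4054, 64) (0, 64)]  |A|=475.8772
9. ⊥bis P0·P8 via (22.29,42.12): [(0, 38.3867) (11.0713, 37.6993) (25.4054, 64) (0, 64)]  |A|=475.8772
10. ⊥bis P0·P9 via (16.635,46.415): [(0, 41.8768) (15.6794, 46.1543) (25.4054, 64) (0, 64)]  |A|=400.1282
11. canonical 4-gon: [(0, 41.8768) (15.6794, 46.1543) (25.4054, 64) (0, 64)]
12. shoelace: 400.1282

Area of P0's cell: 400.1282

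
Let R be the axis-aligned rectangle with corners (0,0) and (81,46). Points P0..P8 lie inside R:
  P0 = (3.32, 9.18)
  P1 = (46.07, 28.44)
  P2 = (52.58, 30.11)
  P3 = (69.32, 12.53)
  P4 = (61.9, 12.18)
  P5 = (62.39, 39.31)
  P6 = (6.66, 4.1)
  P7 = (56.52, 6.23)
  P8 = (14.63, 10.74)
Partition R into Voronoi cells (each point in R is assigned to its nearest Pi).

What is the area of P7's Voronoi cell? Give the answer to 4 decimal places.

Area of P7's cell: 363.0180

1. box [0,81]×[0,46]: [(0, 0) (81, 0) (81, 46) (0, 46)]
2. ⊥bis P7·P0 via (29.92,7.705): [(29.4927, 0) (81, 0) (81, 46) (32.0435, 46)]  |A|=2310.6662
3. ⊥bis P7·P1 via (51.295,17.335): [(29.8957, 7.2664) (29.4927, 0) (81, 0) (81, 31.3115)]  |A|=987.2125
4. ⊥bis P7·P2 via (54.55,18.17): [(52.2702, 17.7939) (29.8957, 7.2664) (29.4927, 0) (81, 0) (81, 22.534)]  |A|=861.1257
5. ⊥bis P7·P3 via (62.92,9.38): [(58.29, 18.7871) (52.2702, 17.7939) (29.8957, 7.2664) (29.4927, 0) (67.5367, 0)]  |A|=478.7836
6. ⊥bis P7·P4 via (59.21,9.205): [(66.0503, 3.02) (50.587, 17.0019) (29.8957, 7.2664) (29.4927, 0) (67.5367, 0)]  |A|=409.5826
7. ⊥bis P7·P5 via (59.455,22.77): [(66.0503, 3.02) (50.587, 17.0019) (29.8957, 7.2664) (29.4927, 0) (67.5367, 0)]  |A|=409.5826
8. ⊥bis P7·P6 via (31.59,5.165): [(66.0503, 3.02) (50.587, 17.0019) (31.4686, 8.0065) (31.8106, 0) (67.5367, 0)]  |A|=394.7378
9. ⊥bis P7·P8 via (35.575,8.485): [(66.0503, 3.02) (50.587, 17.0019) (35.7398, 10.0162) (34.6615, 0) (67.5367, 0)]  |A|=363.018
10. canonical 5-gon: [(66.0503, 3.02) (50.587, 17.0019) (35.7398, 10.0162) (34.6615, 0) (67.5367, 0)]
11. shoelace: 363.018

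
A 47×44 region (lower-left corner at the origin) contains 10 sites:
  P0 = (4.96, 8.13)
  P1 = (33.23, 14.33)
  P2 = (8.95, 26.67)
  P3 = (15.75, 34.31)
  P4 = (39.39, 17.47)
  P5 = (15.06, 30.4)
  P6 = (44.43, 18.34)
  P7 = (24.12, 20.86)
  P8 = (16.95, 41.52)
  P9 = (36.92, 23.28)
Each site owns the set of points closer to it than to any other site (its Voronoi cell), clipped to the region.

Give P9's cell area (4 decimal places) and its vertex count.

1. box [0,47]×[0,44]: [(0, 0) (47, 0) (47, 44) (0, 44)]
2. ⊥bis P9·P0 via (20.94,15.705): [(28.3846, 0) (47, 0) (47, 44) (7.5273, 44)]  |A|=1277.9368
3. ⊥bis P9·P1 via (35.075,18.805): [(15.68, 26.8014) (47, 13.8884) (47, 44) (7.5273, 44)]  |A|=810.9851
4. ⊥bis P9·P2 via (22.935,24.975): [(22.8005, 23.8656) (47, 13.8884) (47, 44) (25.2409, 44)]  |A|=583.395
5. ⊥bis P9·P3 via (26.335,28.795): [(23.5959, 23.5377) (47, 13.8884) (47, 44) (34.2571, 44)]  |A|=482.7417
6. ⊥bis P9·P4 via (38.155,20.375): [(23.5959, 23.5377) (34.7638, 18.9333) (47, 24.1353) (47, 44) (34.2571, 44)]  |A|=420.0506
7. ⊥bis P9·P5 via (25.99,26.84): [(27.1133, 30.2888) (24.7583, 23.0585) (34.7638, 18.9333) (47, 24.1353) (47, 44) (34.2571, 44)]  |A|=415.2838
8. ⊥bis P9·P6 via (40.675,20.81): [(27.1133, 30.2888) (24.7583, 23.0585) (34.7638, 18.9333) (41.2561, 21.6934) (47, 30.4255) (47, 44) (34.2571, 44)]  |A|=397.2183
9. ⊥bis P9·P7 via (30.52,22.07): [(28.4728, 32.8981) (30.8044, 20.5657) (34.7638, 18.9333) (41.2561, 21.6934) (47, 30.4255) (47, 44) (34.2571, 44)]  |A|=361.0006
10. ⊥bis P9·P8 via (26.935,32.4): [(29.9108, 35.658) (28.4728, 32.8981) (30.8044, 20.5657) (34.7638, 18.9333) (41.2561, 21.6934) (47, 30.4255) (47, 44) (37.5301, 44)]  |A|=347.3491
11. canonical 8-gon: [(29.9108, 35.658) (28.4728, 32.8981) (30.8044, 20.5657) (34.7638, 18.9333) (41.2561, 21.6934) (47, 30.4255) (47, 44) (37.5301, 44)]
12. shoelace: 347.3491

Area of P9's cell: 347.3491 (8 vertices)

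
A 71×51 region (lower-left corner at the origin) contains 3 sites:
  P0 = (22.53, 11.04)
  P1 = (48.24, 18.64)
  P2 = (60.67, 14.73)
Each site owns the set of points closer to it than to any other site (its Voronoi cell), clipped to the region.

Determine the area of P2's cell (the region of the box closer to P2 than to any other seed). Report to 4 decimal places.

Area of P2's cell: 702.3791

1. box [0,71]×[0,51]: [(0, 0) (71, 0) (71, 51) (0, 51)]
2. ⊥bis P2·P0 via (41.6,12.885): [(42.8466, 0) (71, 0) (71, 51) (37.9124, 51)]  |A|=1561.6448
3. ⊥bis P2·P1 via (54.455,16.685): [(49.2065, 0) (71, 0) (71, 51) (65.2492, 51)]  |A|=702.3791
4. canonical 4-gon: [(49.2065, 0) (71, 0) (71, 51) (65.2492, 51)]
5. shoelace: 702.3791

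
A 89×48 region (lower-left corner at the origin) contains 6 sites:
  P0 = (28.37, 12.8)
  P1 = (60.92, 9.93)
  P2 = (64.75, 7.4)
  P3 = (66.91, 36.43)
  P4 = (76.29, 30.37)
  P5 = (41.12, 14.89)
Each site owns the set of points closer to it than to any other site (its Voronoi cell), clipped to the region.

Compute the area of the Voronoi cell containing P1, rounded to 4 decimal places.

Area of P1's cell: 319.0019

1. box [0,89]×[0,48]: [(0, 0) (89, 0) (89, 48) (0, 48)]
2. ⊥bis P1·P0 via (44.645,11.365): [(43.6429, 0) (89, 0) (89, 48) (47.8752, 48)]  |A|=2075.5654
3. ⊥bis P1·P2 via (62.835,8.665): [(43.6429, 0) (57.1111, 0) (88.8187, 48) (47.8752, 48)]  |A|=1305.881
4. ⊥bis P1·P3 via (63.915,23.18): [(46.0429, 27.2198) (43.6429, 0) (57.1111, 0) (71.3179, 21.5067)]  |A|=495.6726
5. ⊥bis P1·P4 via (68.605,20.15): [(64.8594, 22.9665) (46.0429, 27.2198) (43.6429, 0) (57.1111, 0) (69.8188, 19.2373)]  |A|=487.25
6. ⊥bis P1·P5 via (51.02,12.41): [(64.8594, 22.9665) (54.2644, 25.3614) (47.9112, 0) (57.1111, 0) (69.8188, 19.2373)]  |A|=319.0019
7. canonical 5-gon: [(64.8594, 22.9665) (54.2644, 25.3614) (47.9112, 0) (57.1111, 0) (69.8188, 19.2373)]
8. shoelace: 319.0019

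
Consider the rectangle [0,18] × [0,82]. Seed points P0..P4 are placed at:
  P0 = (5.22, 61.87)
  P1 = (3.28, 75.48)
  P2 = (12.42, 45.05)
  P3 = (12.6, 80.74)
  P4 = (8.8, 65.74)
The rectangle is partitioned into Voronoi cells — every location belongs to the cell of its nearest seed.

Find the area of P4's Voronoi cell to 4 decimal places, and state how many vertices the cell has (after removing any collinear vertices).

1. box [0,18]×[0,82]: [(0, 0) (18, 0) (18, 82) (0, 82)]
2. ⊥bis P4·P0 via (7.01,63.805): [(0, 70.2897) (18, 53.6385) (18, 82) (0, 82)]  |A|=360.6458
3. ⊥bis P4·P1 via (6.04,70.61): [(2.0799, 68.3657) (18, 53.6385) (18, 77.3882)]  |A|=189.0482
4. ⊥bis P4·P2 via (10.61,55.395): [(2.0799, 68.3657) (15.2279, 56.203) (18, 56.688) (18, 77.3882)]  |A|=184.8214
5. ⊥bis P4·P3 via (10.7,73.24): [(10.6866, 73.2434) (2.0799, 68.3657) (15.2279, 56.203) (18, 56.688) (18, 71.3907)]  |A|=162.8904
6. canonical 5-gon: [(10.6866, 73.2434) (2.0799, 68.3657) (15.2279, 56.203) (18, 56.688) (18, 71.3907)]
7. shoelace: 162.8904

Area of P4's cell: 162.8904 (5 vertices)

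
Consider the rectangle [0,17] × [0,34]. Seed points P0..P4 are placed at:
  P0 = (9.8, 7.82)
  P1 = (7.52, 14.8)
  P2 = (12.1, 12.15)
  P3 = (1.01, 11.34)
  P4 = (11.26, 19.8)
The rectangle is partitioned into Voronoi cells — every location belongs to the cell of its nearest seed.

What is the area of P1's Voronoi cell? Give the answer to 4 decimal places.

Area of P1's cell: 69.0265

1. box [0,17]×[0,34]: [(0, 0) (17, 0) (17, 34) (0, 34)]
2. ⊥bis P1·P0 via (8.66,11.31): [(0, 8.4812) (17, 14.0342) (17, 34) (0, 34)]  |A|=386.6185
3. ⊥bis P1·P2 via (9.81,13.475): [(0, 8.4812) (8.5334, 11.2686) (17, 25.9015) (17, 34) (0, 34)]  |A|=336.3808
4. ⊥bis P1·P3 via (4.265,13.07): [(0, 21.0946) (5.7122, 10.3471) (8.5334, 11.2686) (17, 25.9015) (17, 34) (0, 34)]  |A|=300.3558
5. ⊥bis P1·P4 via (9.39,17.3): [(0, 24.3237) (0, 21.0946) (5.7122, 10.3471) (8.5334, 11.2686) (11.2278, 15.9253)]  |A|=69.0265
6. canonical 5-gon: [(0, 24.3237) (0, 21.0946) (5.7122, 10.3471) (8.5334, 11.2686) (11.2278, 15.9253)]
7. shoelace: 69.0265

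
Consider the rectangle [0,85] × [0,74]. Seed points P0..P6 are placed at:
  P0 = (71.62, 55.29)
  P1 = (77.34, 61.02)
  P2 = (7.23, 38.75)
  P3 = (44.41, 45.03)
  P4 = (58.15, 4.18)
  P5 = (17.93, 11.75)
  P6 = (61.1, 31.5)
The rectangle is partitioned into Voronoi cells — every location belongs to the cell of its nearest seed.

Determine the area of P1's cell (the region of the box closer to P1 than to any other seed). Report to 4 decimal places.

1. box [0,85]×[0,74]: [(0, 0) (85, 0) (85, 74) (0, 74)]
2. ⊥bis P1·P0 via (74.48,58.155): [(85, 47.6534) (85, 74) (58.6073, 74)]  |A|=347.6795
3. ⊥bis P1·P2 via (42.285,49.885): [(85, 47.6534) (85, 74) (58.6073, 74)]  |A|=347.6795
4. ⊥bis P1·P3 via (60.875,53.025): [(85, 47.6534) (85, 74) (58.6073, 74)]  |A|=347.6795
5. ⊥bis P1·P4 via (67.745,32.6): [(85, 47.6534) (85, 74) (58.6073, 74)]  |A|=347.6795
6. ⊥bis P1·P5 via (47.635,36.385): [(85, 47.6534) (85, 74) (58.6073, 74)]  |A|=347.6795
7. ⊥bis P1·P6 via (69.22,46.26): [(85, 47.6534) (85, 74) (58.6073, 74)]  |A|=347.6795
8. canonical 3-gon: [(85, 47.6534) (85, 74) (58.6073, 74)]
9. shoelace: 347.6795

Area of P1's cell: 347.6795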